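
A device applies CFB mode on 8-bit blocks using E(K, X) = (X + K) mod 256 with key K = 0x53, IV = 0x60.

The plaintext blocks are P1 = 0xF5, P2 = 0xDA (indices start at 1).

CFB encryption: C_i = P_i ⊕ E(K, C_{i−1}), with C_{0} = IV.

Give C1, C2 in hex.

C1 = 0x46, C2 = 0x43

C1: E(K, 0x60) = 0xB3; 0xF5 ⊕ 0xB3 = 0x46.
C2: E(K, 0x46) = 0x99; 0xDA ⊕ 0x99 = 0x43.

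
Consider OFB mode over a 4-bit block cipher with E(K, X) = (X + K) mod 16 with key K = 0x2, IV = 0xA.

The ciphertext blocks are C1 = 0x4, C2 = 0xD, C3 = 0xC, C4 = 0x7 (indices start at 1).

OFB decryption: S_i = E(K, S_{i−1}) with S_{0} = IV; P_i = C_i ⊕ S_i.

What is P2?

P2 = 0x3

P1: S = E(K, 0xA) = 0xC; 0x4 ⊕ 0xC = 0x8.
P2: S = E(K, 0xC) = 0xE; 0xD ⊕ 0xE = 0x3.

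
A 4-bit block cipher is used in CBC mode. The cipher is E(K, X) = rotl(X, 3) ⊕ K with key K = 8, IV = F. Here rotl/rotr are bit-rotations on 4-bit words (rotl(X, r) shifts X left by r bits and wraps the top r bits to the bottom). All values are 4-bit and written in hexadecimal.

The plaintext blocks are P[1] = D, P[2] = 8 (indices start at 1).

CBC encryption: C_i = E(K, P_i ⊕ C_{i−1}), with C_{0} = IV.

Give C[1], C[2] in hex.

C[1]: P[1] ⊕ F = 2; E(K, 2) = 9.
C[2]: P[2] ⊕ 9 = 1; E(K, 1) = 0.

C[1] = 9, C[2] = 0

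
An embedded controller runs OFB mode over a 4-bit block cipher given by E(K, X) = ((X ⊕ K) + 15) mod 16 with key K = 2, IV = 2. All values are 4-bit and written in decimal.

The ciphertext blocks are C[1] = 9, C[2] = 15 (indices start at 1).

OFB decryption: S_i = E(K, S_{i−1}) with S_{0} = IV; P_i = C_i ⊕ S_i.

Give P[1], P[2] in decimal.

P[1] = 6, P[2] = 3

P[1]: S = E(K, 2) = 15; 9 ⊕ 15 = 6.
P[2]: S = E(K, 15) = 12; 15 ⊕ 12 = 3.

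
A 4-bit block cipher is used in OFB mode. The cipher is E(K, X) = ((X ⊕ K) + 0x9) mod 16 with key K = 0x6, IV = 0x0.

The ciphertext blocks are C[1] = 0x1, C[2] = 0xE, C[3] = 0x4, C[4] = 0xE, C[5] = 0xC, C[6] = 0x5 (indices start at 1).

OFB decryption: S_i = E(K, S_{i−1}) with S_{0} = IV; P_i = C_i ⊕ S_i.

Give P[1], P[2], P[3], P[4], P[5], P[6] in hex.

P[1]: S = E(K, 0x0) = 0xF; 0x1 ⊕ 0xF = 0xE.
P[2]: S = E(K, 0xF) = 0x2; 0xE ⊕ 0x2 = 0xC.
P[3]: S = E(K, 0x2) = 0xD; 0x4 ⊕ 0xD = 0x9.
P[4]: S = E(K, 0xD) = 0x4; 0xE ⊕ 0x4 = 0xA.
P[5]: S = E(K, 0x4) = 0xB; 0xC ⊕ 0xB = 0x7.
P[6]: S = E(K, 0xB) = 0x6; 0x5 ⊕ 0x6 = 0x3.

P[1] = 0xE, P[2] = 0xC, P[3] = 0x9, P[4] = 0xA, P[5] = 0x7, P[6] = 0x3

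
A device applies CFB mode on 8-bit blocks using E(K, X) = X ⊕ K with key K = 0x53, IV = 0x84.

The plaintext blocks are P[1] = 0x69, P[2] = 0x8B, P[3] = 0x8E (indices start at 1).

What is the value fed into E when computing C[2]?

CFB encryption: C_i = P_i ⊕ E(K, C_{i−1}), with C_{0} = IV.
C[1]: E(K, 0x84) = 0xD7; 0x69 ⊕ 0xD7 = 0xBE.
C[2]: E(K, 0xBE) = 0xED; 0x8B ⊕ 0xED = 0x66.
So the input to E for block [2] is 0xBE.

0xBE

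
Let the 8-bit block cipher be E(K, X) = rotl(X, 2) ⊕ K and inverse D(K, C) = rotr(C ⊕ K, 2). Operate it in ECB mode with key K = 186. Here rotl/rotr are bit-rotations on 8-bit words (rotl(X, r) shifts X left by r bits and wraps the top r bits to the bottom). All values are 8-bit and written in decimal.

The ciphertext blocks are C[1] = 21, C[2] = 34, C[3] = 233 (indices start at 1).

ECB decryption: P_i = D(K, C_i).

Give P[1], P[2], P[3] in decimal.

P[1] = 235, P[2] = 38, P[3] = 212

P[1]: D(K, 21) = 235.
P[2]: D(K, 34) = 38.
P[3]: D(K, 233) = 212.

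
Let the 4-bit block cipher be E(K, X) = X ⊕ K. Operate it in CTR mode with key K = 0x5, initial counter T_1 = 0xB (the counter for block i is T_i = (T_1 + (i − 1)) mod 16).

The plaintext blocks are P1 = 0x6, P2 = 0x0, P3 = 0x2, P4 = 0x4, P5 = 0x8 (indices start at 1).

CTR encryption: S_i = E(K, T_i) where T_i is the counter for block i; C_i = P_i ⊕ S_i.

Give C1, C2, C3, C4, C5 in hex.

C1: T = 0xB, S = E(K, T) = 0xE; 0x6 ⊕ 0xE = 0x8.
C2: T = 0xC, S = E(K, T) = 0x9; 0x0 ⊕ 0x9 = 0x9.
C3: T = 0xD, S = E(K, T) = 0x8; 0x2 ⊕ 0x8 = 0xA.
C4: T = 0xE, S = E(K, T) = 0xB; 0x4 ⊕ 0xB = 0xF.
C5: T = 0xF, S = E(K, T) = 0xA; 0x8 ⊕ 0xA = 0x2.

C1 = 0x8, C2 = 0x9, C3 = 0xA, C4 = 0xF, C5 = 0x2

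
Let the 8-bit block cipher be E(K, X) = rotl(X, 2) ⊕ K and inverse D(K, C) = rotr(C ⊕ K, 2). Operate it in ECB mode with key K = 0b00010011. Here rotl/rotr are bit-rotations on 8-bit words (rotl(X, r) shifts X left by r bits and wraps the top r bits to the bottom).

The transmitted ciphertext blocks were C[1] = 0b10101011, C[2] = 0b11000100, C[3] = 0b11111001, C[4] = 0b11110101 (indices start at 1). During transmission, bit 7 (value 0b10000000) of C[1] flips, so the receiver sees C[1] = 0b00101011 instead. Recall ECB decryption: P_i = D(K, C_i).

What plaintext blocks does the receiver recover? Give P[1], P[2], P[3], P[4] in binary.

Only C[1] changed, to 0b00101011. In ECB, a change in C_i affects only P_i. Decrypting the received ciphertext:
P[1]: D(K, 0b00101011) = 0b00001110.
P[2]: D(K, 0b11000100) = 0b11110101.
P[3]: D(K, 0b11111001) = 0b10111010.
P[4]: D(K, 0b11110101) = 0b10111001.
Blocks that differ from the original plaintext: P[1].

P[1] = 0b00001110, P[2] = 0b11110101, P[3] = 0b10111010, P[4] = 0b10111001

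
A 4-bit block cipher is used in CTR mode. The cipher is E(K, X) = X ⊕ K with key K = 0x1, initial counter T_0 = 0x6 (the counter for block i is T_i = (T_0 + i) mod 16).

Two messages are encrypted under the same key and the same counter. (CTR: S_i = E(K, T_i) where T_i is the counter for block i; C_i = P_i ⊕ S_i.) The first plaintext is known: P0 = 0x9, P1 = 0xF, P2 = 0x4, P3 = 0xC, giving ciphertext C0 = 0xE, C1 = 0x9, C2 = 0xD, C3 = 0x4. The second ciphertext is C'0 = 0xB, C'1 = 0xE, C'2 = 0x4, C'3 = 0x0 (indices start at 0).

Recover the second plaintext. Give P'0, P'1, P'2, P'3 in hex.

P'0 = 0xC, P'1 = 0x8, P'2 = 0xD, P'3 = 0x8

In CTR with a reused counter, both messages share the same keystream S_i, so C_i ⊕ C'_i = P_i ⊕ P'_i and thus P'_i = P_i ⊕ C_i ⊕ C'_i.
P'0: 0x9 ⊕ 0xE ⊕ 0xB = 0xC.
P'1: 0xF ⊕ 0x9 ⊕ 0xE = 0x8.
P'2: 0x4 ⊕ 0xD ⊕ 0x4 = 0xD.
P'3: 0xC ⊕ 0x4 ⊕ 0x0 = 0x8.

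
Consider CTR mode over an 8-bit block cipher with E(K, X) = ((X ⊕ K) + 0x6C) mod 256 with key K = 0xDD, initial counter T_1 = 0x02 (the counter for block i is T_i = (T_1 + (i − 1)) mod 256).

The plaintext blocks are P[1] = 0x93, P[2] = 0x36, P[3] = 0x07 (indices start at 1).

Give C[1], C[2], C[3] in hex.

C[1] = 0xD8, C[2] = 0x7C, C[3] = 0x42

CTR encryption: S_i = E(K, T_i) where T_i is the counter for block i; C_i = P_i ⊕ S_i.
C[1]: T = 0x02, S = E(K, T) = 0x4B; 0x93 ⊕ 0x4B = 0xD8.
C[2]: T = 0x03, S = E(K, T) = 0x4A; 0x36 ⊕ 0x4A = 0x7C.
C[3]: T = 0x04, S = E(K, T) = 0x45; 0x07 ⊕ 0x45 = 0x42.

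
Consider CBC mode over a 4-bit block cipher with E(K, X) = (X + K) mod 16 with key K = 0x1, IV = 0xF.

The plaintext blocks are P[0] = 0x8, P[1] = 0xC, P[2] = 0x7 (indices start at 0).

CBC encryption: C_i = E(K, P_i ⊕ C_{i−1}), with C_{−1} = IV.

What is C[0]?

C[0] = 0x8

C[0]: P[0] ⊕ 0xF = 0x7; E(K, 0x7) = 0x8.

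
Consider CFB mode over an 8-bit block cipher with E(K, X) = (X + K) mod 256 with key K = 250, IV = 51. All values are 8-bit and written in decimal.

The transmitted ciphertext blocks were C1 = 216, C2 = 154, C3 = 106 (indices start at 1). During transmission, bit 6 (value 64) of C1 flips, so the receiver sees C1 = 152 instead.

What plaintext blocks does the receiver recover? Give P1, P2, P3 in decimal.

CFB decryption: P_i = C_i ⊕ E(K, C_{i−1}), with C_{0} = IV.
Only C1 changed, to 152. In CFB, a change in C_i flips the same bit in P_i and garbles P_{i+1}. Decrypting the received ciphertext:
P1: E(K, 51) = 45; 152 ⊕ 45 = 181.
P2: E(K, 152) = 146; 154 ⊕ 146 = 8.
P3: E(K, 154) = 148; 106 ⊕ 148 = 254.
Blocks that differ from the original plaintext: P1, P2.

P1 = 181, P2 = 8, P3 = 254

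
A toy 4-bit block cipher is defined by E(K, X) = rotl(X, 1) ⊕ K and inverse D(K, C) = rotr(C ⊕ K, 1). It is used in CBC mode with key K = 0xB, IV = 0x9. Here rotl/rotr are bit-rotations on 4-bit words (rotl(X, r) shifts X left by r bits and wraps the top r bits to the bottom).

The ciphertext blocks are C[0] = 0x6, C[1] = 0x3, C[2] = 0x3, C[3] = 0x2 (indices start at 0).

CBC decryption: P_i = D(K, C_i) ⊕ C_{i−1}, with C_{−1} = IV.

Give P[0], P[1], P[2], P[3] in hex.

P[0]: D(K, 0x6) = 0xE; 0xE ⊕ 0x9 = 0x7.
P[1]: D(K, 0x3) = 0x4; 0x4 ⊕ 0x6 = 0x2.
P[2]: D(K, 0x3) = 0x4; 0x4 ⊕ 0x3 = 0x7.
P[3]: D(K, 0x2) = 0xC; 0xC ⊕ 0x3 = 0xF.

P[0] = 0x7, P[1] = 0x2, P[2] = 0x7, P[3] = 0xF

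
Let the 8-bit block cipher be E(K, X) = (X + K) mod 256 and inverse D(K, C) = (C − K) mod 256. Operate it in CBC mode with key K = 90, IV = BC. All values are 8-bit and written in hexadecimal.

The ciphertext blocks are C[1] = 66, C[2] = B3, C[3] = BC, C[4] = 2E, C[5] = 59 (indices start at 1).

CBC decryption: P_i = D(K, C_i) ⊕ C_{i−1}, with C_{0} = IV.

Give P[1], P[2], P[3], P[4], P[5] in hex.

P[1]: D(K, 66) = D6; D6 ⊕ BC = 6A.
P[2]: D(K, B3) = 23; 23 ⊕ 66 = 45.
P[3]: D(K, BC) = 2C; 2C ⊕ B3 = 9F.
P[4]: D(K, 2E) = 9E; 9E ⊕ BC = 22.
P[5]: D(K, 59) = C9; C9 ⊕ 2E = E7.

P[1] = 6A, P[2] = 45, P[3] = 9F, P[4] = 22, P[5] = E7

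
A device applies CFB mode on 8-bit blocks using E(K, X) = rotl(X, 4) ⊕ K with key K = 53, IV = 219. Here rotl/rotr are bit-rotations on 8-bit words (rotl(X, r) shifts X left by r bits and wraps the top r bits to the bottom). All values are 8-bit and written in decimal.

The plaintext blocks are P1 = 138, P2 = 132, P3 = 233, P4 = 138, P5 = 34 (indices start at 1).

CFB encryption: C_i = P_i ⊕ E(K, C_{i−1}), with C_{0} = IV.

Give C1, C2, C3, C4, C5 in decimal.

C1 = 2, C2 = 145, C3 = 197, C4 = 227, C5 = 41

C1: E(K, 219) = 136; 138 ⊕ 136 = 2.
C2: E(K, 2) = 21; 132 ⊕ 21 = 145.
C3: E(K, 145) = 44; 233 ⊕ 44 = 197.
C4: E(K, 197) = 105; 138 ⊕ 105 = 227.
C5: E(K, 227) = 11; 34 ⊕ 11 = 41.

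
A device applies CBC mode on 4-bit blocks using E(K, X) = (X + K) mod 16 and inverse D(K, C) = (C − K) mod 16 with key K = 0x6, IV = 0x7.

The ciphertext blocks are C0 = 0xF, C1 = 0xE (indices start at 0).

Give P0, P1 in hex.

P0 = 0xE, P1 = 0x7

CBC decryption: P_i = D(K, C_i) ⊕ C_{i−1}, with C_{−1} = IV.
P0: D(K, 0xF) = 0x9; 0x9 ⊕ 0x7 = 0xE.
P1: D(K, 0xE) = 0x8; 0x8 ⊕ 0xF = 0x7.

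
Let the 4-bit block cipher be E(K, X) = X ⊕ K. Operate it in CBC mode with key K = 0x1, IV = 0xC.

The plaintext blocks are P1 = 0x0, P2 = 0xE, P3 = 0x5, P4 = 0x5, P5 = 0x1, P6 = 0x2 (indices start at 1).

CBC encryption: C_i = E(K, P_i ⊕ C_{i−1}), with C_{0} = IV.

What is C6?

C6 = 0x1

C1: P1 ⊕ 0xC = 0xC; E(K, 0xC) = 0xD.
C2: P2 ⊕ 0xD = 0x3; E(K, 0x3) = 0x2.
C3: P3 ⊕ 0x2 = 0x7; E(K, 0x7) = 0x6.
C4: P4 ⊕ 0x6 = 0x3; E(K, 0x3) = 0x2.
C5: P5 ⊕ 0x2 = 0x3; E(K, 0x3) = 0x2.
C6: P6 ⊕ 0x2 = 0x0; E(K, 0x0) = 0x1.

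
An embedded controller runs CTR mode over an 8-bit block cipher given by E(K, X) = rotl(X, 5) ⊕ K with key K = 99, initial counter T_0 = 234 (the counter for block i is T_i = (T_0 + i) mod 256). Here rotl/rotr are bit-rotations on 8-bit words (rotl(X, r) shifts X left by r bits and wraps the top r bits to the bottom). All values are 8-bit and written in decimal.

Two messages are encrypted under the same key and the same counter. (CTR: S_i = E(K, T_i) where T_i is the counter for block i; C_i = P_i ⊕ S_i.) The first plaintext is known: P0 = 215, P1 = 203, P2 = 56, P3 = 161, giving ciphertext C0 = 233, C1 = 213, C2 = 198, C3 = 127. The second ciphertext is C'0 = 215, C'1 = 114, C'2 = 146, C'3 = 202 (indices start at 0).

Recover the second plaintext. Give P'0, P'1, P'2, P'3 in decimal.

In CTR with a reused counter, both messages share the same keystream S_i, so C_i ⊕ C'_i = P_i ⊕ P'_i and thus P'_i = P_i ⊕ C_i ⊕ C'_i.
P'0: 215 ⊕ 233 ⊕ 215 = 233.
P'1: 203 ⊕ 213 ⊕ 114 = 108.
P'2: 56 ⊕ 198 ⊕ 146 = 108.
P'3: 161 ⊕ 127 ⊕ 202 = 20.

P'0 = 233, P'1 = 108, P'2 = 108, P'3 = 20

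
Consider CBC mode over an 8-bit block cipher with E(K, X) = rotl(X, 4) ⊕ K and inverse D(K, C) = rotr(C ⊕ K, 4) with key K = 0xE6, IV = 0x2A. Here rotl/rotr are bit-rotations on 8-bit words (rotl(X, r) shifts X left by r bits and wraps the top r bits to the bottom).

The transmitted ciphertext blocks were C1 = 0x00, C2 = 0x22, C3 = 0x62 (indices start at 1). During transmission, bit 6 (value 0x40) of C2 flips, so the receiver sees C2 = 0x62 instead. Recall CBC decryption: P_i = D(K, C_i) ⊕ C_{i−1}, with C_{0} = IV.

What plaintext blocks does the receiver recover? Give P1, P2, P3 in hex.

Only C2 changed, to 0x62. In CBC, a change in C_i garbles P_i and flips the same bit in P_{i+1}. Decrypting the received ciphertext:
P1: D(K, 0x00) = 0x6E; 0x6E ⊕ 0x2A = 0x44.
P2: D(K, 0x62) = 0x48; 0x48 ⊕ 0x00 = 0x48.
P3: D(K, 0x62) = 0x48; 0x48 ⊕ 0x62 = 0x2A.
Blocks that differ from the original plaintext: P2, P3.

P1 = 0x44, P2 = 0x48, P3 = 0x2A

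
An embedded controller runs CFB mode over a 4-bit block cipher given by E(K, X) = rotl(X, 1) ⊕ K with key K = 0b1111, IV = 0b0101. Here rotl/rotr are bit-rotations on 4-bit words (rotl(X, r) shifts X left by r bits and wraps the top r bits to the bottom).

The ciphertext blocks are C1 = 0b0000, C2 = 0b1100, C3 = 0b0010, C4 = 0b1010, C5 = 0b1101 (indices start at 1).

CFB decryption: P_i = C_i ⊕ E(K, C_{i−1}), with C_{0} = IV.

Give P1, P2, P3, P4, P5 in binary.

P1 = 0b0101, P2 = 0b0011, P3 = 0b0100, P4 = 0b0001, P5 = 0b0111

P1: E(K, 0b0101) = 0b0101; 0b0000 ⊕ 0b0101 = 0b0101.
P2: E(K, 0b0000) = 0b1111; 0b1100 ⊕ 0b1111 = 0b0011.
P3: E(K, 0b1100) = 0b0110; 0b0010 ⊕ 0b0110 = 0b0100.
P4: E(K, 0b0010) = 0b1011; 0b1010 ⊕ 0b1011 = 0b0001.
P5: E(K, 0b1010) = 0b1010; 0b1101 ⊕ 0b1010 = 0b0111.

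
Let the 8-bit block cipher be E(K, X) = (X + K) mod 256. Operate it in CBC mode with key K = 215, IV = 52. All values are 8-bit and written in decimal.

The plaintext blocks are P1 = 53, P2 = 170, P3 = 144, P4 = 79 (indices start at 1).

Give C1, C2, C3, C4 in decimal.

C1 = 216, C2 = 73, C3 = 176, C4 = 214

CBC encryption: C_i = E(K, P_i ⊕ C_{i−1}), with C_{0} = IV.
C1: P1 ⊕ 52 = 1; E(K, 1) = 216.
C2: P2 ⊕ 216 = 114; E(K, 114) = 73.
C3: P3 ⊕ 73 = 217; E(K, 217) = 176.
C4: P4 ⊕ 176 = 255; E(K, 255) = 214.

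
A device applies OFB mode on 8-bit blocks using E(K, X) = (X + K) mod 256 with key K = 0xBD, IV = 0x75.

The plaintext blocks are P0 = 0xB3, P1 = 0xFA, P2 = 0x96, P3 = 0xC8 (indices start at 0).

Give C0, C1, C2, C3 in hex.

OFB encryption: S_i = E(K, S_{i−1}) with S_{−1} = IV; C_i = P_i ⊕ S_i.
C0: S = E(K, 0x75) = 0x32; 0xB3 ⊕ 0x32 = 0x81.
C1: S = E(K, 0x32) = 0xEF; 0xFA ⊕ 0xEF = 0x15.
C2: S = E(K, 0xEF) = 0xAC; 0x96 ⊕ 0xAC = 0x3A.
C3: S = E(K, 0xAC) = 0x69; 0xC8 ⊕ 0x69 = 0xA1.

C0 = 0x81, C1 = 0x15, C2 = 0x3A, C3 = 0xA1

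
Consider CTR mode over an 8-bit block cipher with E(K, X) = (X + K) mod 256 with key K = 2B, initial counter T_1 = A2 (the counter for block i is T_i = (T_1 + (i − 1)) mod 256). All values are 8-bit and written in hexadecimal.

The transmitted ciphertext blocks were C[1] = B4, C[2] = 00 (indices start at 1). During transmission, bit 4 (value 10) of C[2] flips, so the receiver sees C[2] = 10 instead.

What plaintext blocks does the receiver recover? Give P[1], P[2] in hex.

CTR decryption: S_i = E(K, T_i) where T_i is the counter for block i; P_i = C_i ⊕ S_i.
Only C[2] changed, to 10. In CTR, a change in C_i flips the same bit in P_i only; the keystream is unaffected. Decrypting the received ciphertext:
P[1]: T = A2, S = E(K, T) = CD; B4 ⊕ CD = 79.
P[2]: T = A3, S = E(K, T) = CE; 10 ⊕ CE = DE.
Blocks that differ from the original plaintext: P[2].

P[1] = 79, P[2] = DE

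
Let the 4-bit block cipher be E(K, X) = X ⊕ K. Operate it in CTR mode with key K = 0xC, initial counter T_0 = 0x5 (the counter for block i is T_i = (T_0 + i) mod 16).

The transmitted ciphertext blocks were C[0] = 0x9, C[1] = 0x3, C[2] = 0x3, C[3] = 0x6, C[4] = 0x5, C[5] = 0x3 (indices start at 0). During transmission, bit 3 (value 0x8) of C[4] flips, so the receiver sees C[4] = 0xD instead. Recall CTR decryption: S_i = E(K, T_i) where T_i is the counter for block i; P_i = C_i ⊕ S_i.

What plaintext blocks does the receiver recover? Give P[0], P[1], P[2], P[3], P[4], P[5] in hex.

P[0] = 0x0, P[1] = 0x9, P[2] = 0x8, P[3] = 0x2, P[4] = 0x8, P[5] = 0x5

Only C[4] changed, to 0xD. In CTR, a change in C_i flips the same bit in P_i only; the keystream is unaffected. Decrypting the received ciphertext:
P[0]: T = 0x5, S = E(K, T) = 0x9; 0x9 ⊕ 0x9 = 0x0.
P[1]: T = 0x6, S = E(K, T) = 0xA; 0x3 ⊕ 0xA = 0x9.
P[2]: T = 0x7, S = E(K, T) = 0xB; 0x3 ⊕ 0xB = 0x8.
P[3]: T = 0x8, S = E(K, T) = 0x4; 0x6 ⊕ 0x4 = 0x2.
P[4]: T = 0x9, S = E(K, T) = 0x5; 0xD ⊕ 0x5 = 0x8.
P[5]: T = 0xA, S = E(K, T) = 0x6; 0x3 ⊕ 0x6 = 0x5.
Blocks that differ from the original plaintext: P[4].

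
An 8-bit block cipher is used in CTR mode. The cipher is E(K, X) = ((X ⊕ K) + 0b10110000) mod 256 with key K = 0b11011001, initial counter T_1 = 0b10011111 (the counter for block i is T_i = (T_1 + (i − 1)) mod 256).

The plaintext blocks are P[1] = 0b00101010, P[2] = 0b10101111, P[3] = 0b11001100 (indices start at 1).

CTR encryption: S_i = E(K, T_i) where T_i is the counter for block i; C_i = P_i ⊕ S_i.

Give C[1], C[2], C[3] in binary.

C[1] = 0b11011100, C[2] = 0b10000110, C[3] = 0b11100100

C[1]: T = 0b10011111, S = E(K, T) = 0b11110110; 0b00101010 ⊕ 0b11110110 = 0b11011100.
C[2]: T = 0b10100000, S = E(K, T) = 0b00101001; 0b10101111 ⊕ 0b00101001 = 0b10000110.
C[3]: T = 0b10100001, S = E(K, T) = 0b00101000; 0b11001100 ⊕ 0b00101000 = 0b11100100.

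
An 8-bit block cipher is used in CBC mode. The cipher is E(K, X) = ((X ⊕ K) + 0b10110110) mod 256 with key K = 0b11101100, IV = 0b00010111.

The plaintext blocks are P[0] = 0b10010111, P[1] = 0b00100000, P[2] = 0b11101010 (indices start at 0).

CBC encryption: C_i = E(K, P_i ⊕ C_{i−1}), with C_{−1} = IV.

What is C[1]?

C[0]: P[0] ⊕ 0b00010111 = 0b10000000; E(K, 0b10000000) = 0b00100010.
C[1]: P[1] ⊕ 0b00100010 = 0b00000010; E(K, 0b00000010) = 0b10100100.

C[1] = 0b10100100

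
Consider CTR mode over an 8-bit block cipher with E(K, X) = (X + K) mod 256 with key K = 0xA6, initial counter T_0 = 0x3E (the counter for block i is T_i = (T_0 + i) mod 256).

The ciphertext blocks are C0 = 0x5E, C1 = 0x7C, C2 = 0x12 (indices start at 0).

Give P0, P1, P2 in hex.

P0 = 0xBA, P1 = 0x99, P2 = 0xF4

CTR decryption: S_i = E(K, T_i) where T_i is the counter for block i; P_i = C_i ⊕ S_i.
P0: T = 0x3E, S = E(K, T) = 0xE4; 0x5E ⊕ 0xE4 = 0xBA.
P1: T = 0x3F, S = E(K, T) = 0xE5; 0x7C ⊕ 0xE5 = 0x99.
P2: T = 0x40, S = E(K, T) = 0xE6; 0x12 ⊕ 0xE6 = 0xF4.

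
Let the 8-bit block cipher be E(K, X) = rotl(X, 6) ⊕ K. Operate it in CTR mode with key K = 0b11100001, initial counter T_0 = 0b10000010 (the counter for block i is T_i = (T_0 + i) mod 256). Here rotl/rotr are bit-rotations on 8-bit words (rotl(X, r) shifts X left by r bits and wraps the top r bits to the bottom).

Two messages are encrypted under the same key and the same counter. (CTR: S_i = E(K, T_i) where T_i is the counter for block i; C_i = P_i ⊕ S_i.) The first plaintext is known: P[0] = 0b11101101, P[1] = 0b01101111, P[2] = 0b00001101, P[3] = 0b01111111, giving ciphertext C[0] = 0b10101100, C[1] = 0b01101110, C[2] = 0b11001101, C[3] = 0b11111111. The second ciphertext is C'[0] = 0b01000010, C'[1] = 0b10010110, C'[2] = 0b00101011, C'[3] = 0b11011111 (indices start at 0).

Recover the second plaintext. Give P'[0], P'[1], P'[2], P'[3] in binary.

In CTR with a reused counter, both messages share the same keystream S_i, so C_i ⊕ C'_i = P_i ⊕ P'_i and thus P'_i = P_i ⊕ C_i ⊕ C'_i.
P'[0]: 0b11101101 ⊕ 0b10101100 ⊕ 0b01000010 = 0b00000011.
P'[1]: 0b01101111 ⊕ 0b01101110 ⊕ 0b10010110 = 0b10010111.
P'[2]: 0b00001101 ⊕ 0b11001101 ⊕ 0b00101011 = 0b11101011.
P'[3]: 0b01111111 ⊕ 0b11111111 ⊕ 0b11011111 = 0b01011111.

P'[0] = 0b00000011, P'[1] = 0b10010111, P'[2] = 0b11101011, P'[3] = 0b01011111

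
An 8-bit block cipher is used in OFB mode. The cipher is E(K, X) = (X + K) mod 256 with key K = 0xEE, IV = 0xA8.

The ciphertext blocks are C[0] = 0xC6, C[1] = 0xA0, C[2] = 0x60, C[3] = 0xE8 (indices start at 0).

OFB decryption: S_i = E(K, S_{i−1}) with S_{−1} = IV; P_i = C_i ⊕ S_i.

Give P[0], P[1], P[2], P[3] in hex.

P[0] = 0x50, P[1] = 0x24, P[2] = 0x12, P[3] = 0x88

P[0]: S = E(K, 0xA8) = 0x96; 0xC6 ⊕ 0x96 = 0x50.
P[1]: S = E(K, 0x96) = 0x84; 0xA0 ⊕ 0x84 = 0x24.
P[2]: S = E(K, 0x84) = 0x72; 0x60 ⊕ 0x72 = 0x12.
P[3]: S = E(K, 0x72) = 0x60; 0xE8 ⊕ 0x60 = 0x88.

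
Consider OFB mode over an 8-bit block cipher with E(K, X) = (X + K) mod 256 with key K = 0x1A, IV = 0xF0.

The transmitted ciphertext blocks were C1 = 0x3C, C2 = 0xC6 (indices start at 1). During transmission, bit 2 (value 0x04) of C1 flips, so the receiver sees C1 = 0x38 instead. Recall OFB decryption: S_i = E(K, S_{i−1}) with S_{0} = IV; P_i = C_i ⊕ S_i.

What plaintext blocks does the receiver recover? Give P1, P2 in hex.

P1 = 0x32, P2 = 0xE2

Only C1 changed, to 0x38. In OFB, a change in C_i flips the same bit in P_i only; the keystream is unaffected. Decrypting the received ciphertext:
P1: S = E(K, 0xF0) = 0x0A; 0x38 ⊕ 0x0A = 0x32.
P2: S = E(K, 0x0A) = 0x24; 0xC6 ⊕ 0x24 = 0xE2.
Blocks that differ from the original plaintext: P1.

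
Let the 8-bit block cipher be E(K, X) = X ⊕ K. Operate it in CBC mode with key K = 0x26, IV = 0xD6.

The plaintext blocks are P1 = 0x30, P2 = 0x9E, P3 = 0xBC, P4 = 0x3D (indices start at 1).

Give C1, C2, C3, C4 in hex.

CBC encryption: C_i = E(K, P_i ⊕ C_{i−1}), with C_{0} = IV.
C1: P1 ⊕ 0xD6 = 0xE6; E(K, 0xE6) = 0xC0.
C2: P2 ⊕ 0xC0 = 0x5E; E(K, 0x5E) = 0x78.
C3: P3 ⊕ 0x78 = 0xC4; E(K, 0xC4) = 0xE2.
C4: P4 ⊕ 0xE2 = 0xDF; E(K, 0xDF) = 0xF9.

C1 = 0xC0, C2 = 0x78, C3 = 0xE2, C4 = 0xF9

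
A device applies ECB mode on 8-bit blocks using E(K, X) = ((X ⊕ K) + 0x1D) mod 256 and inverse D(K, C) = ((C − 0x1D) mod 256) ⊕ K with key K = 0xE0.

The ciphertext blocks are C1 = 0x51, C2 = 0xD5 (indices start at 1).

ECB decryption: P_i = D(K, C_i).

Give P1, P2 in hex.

P1: D(K, 0x51) = 0xD4.
P2: D(K, 0xD5) = 0x58.

P1 = 0xD4, P2 = 0x58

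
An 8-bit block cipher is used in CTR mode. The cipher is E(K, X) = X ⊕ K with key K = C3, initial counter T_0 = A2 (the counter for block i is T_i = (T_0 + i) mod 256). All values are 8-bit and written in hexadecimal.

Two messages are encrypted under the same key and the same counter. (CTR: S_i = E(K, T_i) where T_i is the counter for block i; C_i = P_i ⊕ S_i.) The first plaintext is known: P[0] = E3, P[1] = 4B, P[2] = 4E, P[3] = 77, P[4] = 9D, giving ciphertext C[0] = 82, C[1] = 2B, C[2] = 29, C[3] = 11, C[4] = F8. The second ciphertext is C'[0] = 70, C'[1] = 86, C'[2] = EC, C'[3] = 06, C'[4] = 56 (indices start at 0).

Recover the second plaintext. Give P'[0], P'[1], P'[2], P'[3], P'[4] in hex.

In CTR with a reused counter, both messages share the same keystream S_i, so C_i ⊕ C'_i = P_i ⊕ P'_i and thus P'_i = P_i ⊕ C_i ⊕ C'_i.
P'[0]: E3 ⊕ 82 ⊕ 70 = 11.
P'[1]: 4B ⊕ 2B ⊕ 86 = E6.
P'[2]: 4E ⊕ 29 ⊕ EC = 8B.
P'[3]: 77 ⊕ 11 ⊕ 06 = 60.
P'[4]: 9D ⊕ F8 ⊕ 56 = 33.

P'[0] = 11, P'[1] = E6, P'[2] = 8B, P'[3] = 60, P'[4] = 33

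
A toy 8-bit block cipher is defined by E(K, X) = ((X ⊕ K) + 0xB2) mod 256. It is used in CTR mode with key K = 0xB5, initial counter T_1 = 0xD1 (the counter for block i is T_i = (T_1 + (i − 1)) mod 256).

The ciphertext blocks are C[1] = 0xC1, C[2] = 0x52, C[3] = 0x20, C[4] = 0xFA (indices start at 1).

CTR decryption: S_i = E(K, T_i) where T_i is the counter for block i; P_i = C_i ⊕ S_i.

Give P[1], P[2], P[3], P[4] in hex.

P[1]: T = 0xD1, S = E(K, T) = 0x16; 0xC1 ⊕ 0x16 = 0xD7.
P[2]: T = 0xD2, S = E(K, T) = 0x19; 0x52 ⊕ 0x19 = 0x4B.
P[3]: T = 0xD3, S = E(K, T) = 0x18; 0x20 ⊕ 0x18 = 0x38.
P[4]: T = 0xD4, S = E(K, T) = 0x13; 0xFA ⊕ 0x13 = 0xE9.

P[1] = 0xD7, P[2] = 0x4B, P[3] = 0x38, P[4] = 0xE9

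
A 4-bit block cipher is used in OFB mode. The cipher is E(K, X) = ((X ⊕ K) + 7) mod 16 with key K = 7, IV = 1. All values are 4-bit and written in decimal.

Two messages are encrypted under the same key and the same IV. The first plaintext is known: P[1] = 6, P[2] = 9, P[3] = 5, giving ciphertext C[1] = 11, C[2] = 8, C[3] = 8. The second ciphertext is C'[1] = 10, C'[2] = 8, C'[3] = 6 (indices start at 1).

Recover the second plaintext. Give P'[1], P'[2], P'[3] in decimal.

In OFB with a reused IV, both messages share the same keystream S_i, so C_i ⊕ C'_i = P_i ⊕ P'_i and thus P'_i = P_i ⊕ C_i ⊕ C'_i.
P'[1]: 6 ⊕ 11 ⊕ 10 = 7.
P'[2]: 9 ⊕ 8 ⊕ 8 = 9.
P'[3]: 5 ⊕ 8 ⊕ 6 = 11.

P'[1] = 7, P'[2] = 9, P'[3] = 11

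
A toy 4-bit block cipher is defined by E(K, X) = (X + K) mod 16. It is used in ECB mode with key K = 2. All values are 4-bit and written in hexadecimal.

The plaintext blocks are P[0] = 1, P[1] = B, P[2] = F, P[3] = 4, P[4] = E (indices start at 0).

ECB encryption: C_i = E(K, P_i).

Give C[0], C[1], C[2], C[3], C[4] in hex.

C[0] = 3, C[1] = D, C[2] = 1, C[3] = 6, C[4] = 0

C[0]: E(K, 1) = 3.
C[1]: E(K, B) = D.
C[2]: E(K, F) = 1.
C[3]: E(K, 4) = 6.
C[4]: E(K, E) = 0.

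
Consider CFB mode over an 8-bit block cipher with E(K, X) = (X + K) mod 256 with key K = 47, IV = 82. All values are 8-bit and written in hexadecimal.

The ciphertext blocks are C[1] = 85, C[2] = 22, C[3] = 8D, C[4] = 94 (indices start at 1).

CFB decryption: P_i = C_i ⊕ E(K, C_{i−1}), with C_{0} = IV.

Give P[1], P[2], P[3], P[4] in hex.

P[1]: E(K, 82) = C9; 85 ⊕ C9 = 4C.
P[2]: E(K, 85) = CC; 22 ⊕ CC = EE.
P[3]: E(K, 22) = 69; 8D ⊕ 69 = E4.
P[4]: E(K, 8D) = D4; 94 ⊕ D4 = 40.

P[1] = 4C, P[2] = EE, P[3] = E4, P[4] = 40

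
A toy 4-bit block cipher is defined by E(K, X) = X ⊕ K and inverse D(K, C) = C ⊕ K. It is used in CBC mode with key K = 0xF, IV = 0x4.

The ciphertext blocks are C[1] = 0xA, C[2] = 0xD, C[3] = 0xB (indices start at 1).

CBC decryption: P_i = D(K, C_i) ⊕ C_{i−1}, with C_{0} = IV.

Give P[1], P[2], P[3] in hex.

P[1] = 0x1, P[2] = 0x8, P[3] = 0x9

P[1]: D(K, 0xA) = 0x5; 0x5 ⊕ 0x4 = 0x1.
P[2]: D(K, 0xD) = 0x2; 0x2 ⊕ 0xA = 0x8.
P[3]: D(K, 0xB) = 0x4; 0x4 ⊕ 0xD = 0x9.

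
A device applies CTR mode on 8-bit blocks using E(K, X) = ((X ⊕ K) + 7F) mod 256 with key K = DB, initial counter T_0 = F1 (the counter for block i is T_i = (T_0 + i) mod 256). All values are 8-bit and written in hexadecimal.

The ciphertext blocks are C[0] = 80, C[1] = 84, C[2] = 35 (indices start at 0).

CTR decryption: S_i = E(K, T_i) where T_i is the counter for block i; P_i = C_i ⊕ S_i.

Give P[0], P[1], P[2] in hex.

P[0]: T = F1, S = E(K, T) = A9; 80 ⊕ A9 = 29.
P[1]: T = F2, S = E(K, T) = A8; 84 ⊕ A8 = 2C.
P[2]: T = F3, S = E(K, T) = A7; 35 ⊕ A7 = 92.

P[0] = 29, P[1] = 2C, P[2] = 92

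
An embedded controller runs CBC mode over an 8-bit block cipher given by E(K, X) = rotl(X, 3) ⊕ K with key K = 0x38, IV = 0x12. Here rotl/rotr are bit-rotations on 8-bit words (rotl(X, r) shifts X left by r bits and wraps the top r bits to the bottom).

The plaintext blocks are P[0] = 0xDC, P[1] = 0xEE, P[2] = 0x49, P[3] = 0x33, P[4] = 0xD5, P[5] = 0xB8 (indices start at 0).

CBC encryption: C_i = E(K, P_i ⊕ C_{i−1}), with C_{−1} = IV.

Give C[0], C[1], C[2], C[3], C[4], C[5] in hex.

C[0]: P[0] ⊕ 0x12 = 0xCE; E(K, 0xCE) = 0x4E.
C[1]: P[1] ⊕ 0x4E = 0xA0; E(K, 0xA0) = 0x3D.
C[2]: P[2] ⊕ 0x3D = 0x74; E(K, 0x74) = 0x9B.
C[3]: P[3] ⊕ 0x9B = 0xA8; E(K, 0xA8) = 0x7D.
C[4]: P[4] ⊕ 0x7D = 0xA8; E(K, 0xA8) = 0x7D.
C[5]: P[5] ⊕ 0x7D = 0xC5; E(K, 0xC5) = 0x16.

C[0] = 0x4E, C[1] = 0x3D, C[2] = 0x9B, C[3] = 0x7D, C[4] = 0x7D, C[5] = 0x16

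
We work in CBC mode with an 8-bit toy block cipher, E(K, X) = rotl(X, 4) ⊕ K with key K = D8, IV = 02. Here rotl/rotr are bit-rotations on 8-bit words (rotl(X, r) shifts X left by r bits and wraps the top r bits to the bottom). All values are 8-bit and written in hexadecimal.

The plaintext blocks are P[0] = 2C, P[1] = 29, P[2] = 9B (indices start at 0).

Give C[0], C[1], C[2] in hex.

CBC encryption: C_i = E(K, P_i ⊕ C_{i−1}), with C_{−1} = IV.
C[0]: P[0] ⊕ 02 = 2E; E(K, 2E) = 3A.
C[1]: P[1] ⊕ 3A = 13; E(K, 13) = E9.
C[2]: P[2] ⊕ E9 = 72; E(K, 72) = FF.

C[0] = 3A, C[1] = E9, C[2] = FF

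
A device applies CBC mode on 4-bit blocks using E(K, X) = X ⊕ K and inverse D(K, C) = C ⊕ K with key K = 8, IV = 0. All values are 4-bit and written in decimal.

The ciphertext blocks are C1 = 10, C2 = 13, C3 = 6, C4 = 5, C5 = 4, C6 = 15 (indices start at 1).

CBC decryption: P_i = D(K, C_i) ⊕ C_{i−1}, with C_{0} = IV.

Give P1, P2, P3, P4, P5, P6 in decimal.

P1 = 2, P2 = 15, P3 = 3, P4 = 11, P5 = 9, P6 = 3

P1: D(K, 10) = 2; 2 ⊕ 0 = 2.
P2: D(K, 13) = 5; 5 ⊕ 10 = 15.
P3: D(K, 6) = 14; 14 ⊕ 13 = 3.
P4: D(K, 5) = 13; 13 ⊕ 6 = 11.
P5: D(K, 4) = 12; 12 ⊕ 5 = 9.
P6: D(K, 15) = 7; 7 ⊕ 4 = 3.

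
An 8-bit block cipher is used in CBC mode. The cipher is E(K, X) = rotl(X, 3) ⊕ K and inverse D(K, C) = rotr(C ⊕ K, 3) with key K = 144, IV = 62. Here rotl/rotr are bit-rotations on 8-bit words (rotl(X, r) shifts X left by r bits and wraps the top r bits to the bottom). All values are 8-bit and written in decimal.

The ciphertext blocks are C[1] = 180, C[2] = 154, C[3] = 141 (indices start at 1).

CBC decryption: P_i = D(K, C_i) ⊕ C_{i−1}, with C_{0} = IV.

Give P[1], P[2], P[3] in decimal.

P[1] = 186, P[2] = 245, P[3] = 57

P[1]: D(K, 180) = 132; 132 ⊕ 62 = 186.
P[2]: D(K, 154) = 65; 65 ⊕ 180 = 245.
P[3]: D(K, 141) = 163; 163 ⊕ 154 = 57.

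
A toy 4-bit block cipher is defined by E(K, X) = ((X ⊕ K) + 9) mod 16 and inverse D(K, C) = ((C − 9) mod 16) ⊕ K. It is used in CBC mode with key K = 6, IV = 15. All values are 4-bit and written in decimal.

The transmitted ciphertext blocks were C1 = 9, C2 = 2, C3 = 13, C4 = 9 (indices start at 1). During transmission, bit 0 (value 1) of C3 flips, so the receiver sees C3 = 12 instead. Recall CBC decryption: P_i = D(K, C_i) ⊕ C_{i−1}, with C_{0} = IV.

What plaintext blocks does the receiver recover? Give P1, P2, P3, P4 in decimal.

P1 = 9, P2 = 6, P3 = 7, P4 = 10

Only C3 changed, to 12. In CBC, a change in C_i garbles P_i and flips the same bit in P_{i+1}. Decrypting the received ciphertext:
P1: D(K, 9) = 6; 6 ⊕ 15 = 9.
P2: D(K, 2) = 15; 15 ⊕ 9 = 6.
P3: D(K, 12) = 5; 5 ⊕ 2 = 7.
P4: D(K, 9) = 6; 6 ⊕ 12 = 10.
Blocks that differ from the original plaintext: P3, P4.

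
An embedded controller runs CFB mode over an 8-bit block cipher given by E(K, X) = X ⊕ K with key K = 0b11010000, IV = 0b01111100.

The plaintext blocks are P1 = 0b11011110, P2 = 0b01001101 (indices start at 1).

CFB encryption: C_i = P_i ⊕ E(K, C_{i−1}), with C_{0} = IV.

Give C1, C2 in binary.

C1: E(K, 0b01111100) = 0b10101100; 0b11011110 ⊕ 0b10101100 = 0b01110010.
C2: E(K, 0b01110010) = 0b10100010; 0b01001101 ⊕ 0b10100010 = 0b11101111.

C1 = 0b01110010, C2 = 0b11101111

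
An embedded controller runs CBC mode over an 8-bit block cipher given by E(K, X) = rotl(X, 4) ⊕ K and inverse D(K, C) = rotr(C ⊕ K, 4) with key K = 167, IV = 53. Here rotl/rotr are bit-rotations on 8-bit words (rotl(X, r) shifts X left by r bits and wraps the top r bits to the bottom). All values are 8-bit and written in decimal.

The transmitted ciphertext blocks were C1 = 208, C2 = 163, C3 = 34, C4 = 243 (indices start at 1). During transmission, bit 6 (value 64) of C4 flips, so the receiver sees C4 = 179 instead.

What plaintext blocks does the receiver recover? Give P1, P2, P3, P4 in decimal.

CBC decryption: P_i = D(K, C_i) ⊕ C_{i−1}, with C_{0} = IV.
Only C4 changed, to 179. In CBC, a change in C_i garbles P_i and flips the same bit in P_{i+1}. Decrypting the received ciphertext:
P1: D(K, 208) = 119; 119 ⊕ 53 = 66.
P2: D(K, 163) = 64; 64 ⊕ 208 = 144.
P3: D(K, 34) = 88; 88 ⊕ 163 = 251.
P4: D(K, 179) = 65; 65 ⊕ 34 = 99.
Blocks that differ from the original plaintext: P4.

P1 = 66, P2 = 144, P3 = 251, P4 = 99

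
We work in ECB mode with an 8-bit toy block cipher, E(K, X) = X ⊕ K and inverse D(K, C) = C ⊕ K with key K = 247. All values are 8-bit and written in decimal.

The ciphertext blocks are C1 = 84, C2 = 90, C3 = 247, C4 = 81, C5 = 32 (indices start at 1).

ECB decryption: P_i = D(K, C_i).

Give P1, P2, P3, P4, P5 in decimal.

P1 = 163, P2 = 173, P3 = 0, P4 = 166, P5 = 215

P1: D(K, 84) = 163.
P2: D(K, 90) = 173.
P3: D(K, 247) = 0.
P4: D(K, 81) = 166.
P5: D(K, 32) = 215.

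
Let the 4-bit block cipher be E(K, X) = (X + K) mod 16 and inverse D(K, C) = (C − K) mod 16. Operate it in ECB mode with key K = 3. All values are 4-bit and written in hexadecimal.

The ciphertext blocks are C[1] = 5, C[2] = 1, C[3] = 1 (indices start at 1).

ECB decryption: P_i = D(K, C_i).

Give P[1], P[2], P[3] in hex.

P[1]: D(K, 5) = 2.
P[2]: D(K, 1) = E.
P[3]: D(K, 1) = E.

P[1] = 2, P[2] = E, P[3] = E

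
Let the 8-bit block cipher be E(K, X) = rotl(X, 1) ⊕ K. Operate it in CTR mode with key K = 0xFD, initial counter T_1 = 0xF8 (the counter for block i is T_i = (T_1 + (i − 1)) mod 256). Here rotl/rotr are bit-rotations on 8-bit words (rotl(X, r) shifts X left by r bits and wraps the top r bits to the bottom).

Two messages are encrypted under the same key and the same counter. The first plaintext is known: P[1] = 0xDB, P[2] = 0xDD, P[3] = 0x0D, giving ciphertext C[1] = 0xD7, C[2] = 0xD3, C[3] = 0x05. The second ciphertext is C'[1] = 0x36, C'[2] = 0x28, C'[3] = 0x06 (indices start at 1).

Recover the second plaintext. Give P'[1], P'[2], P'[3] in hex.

In CTR with a reused counter, both messages share the same keystream S_i, so C_i ⊕ C'_i = P_i ⊕ P'_i and thus P'_i = P_i ⊕ C_i ⊕ C'_i.
P'[1]: 0xDB ⊕ 0xD7 ⊕ 0x36 = 0x3A.
P'[2]: 0xDD ⊕ 0xD3 ⊕ 0x28 = 0x26.
P'[3]: 0x0D ⊕ 0x05 ⊕ 0x06 = 0x0E.

P'[1] = 0x3A, P'[2] = 0x26, P'[3] = 0x0E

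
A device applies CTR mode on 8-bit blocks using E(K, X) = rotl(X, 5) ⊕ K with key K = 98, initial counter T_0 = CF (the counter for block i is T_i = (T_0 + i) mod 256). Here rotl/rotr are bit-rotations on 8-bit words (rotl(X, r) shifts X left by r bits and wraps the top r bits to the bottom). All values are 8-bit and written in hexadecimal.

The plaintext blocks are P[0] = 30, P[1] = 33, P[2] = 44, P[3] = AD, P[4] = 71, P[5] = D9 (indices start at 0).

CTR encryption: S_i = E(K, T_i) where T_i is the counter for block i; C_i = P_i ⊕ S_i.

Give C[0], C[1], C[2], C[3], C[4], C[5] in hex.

C[0] = 51, C[1] = B1, C[2] = E6, C[3] = 6F, C[4] = 93, C[5] = DB

C[0]: T = CF, S = E(K, T) = 61; 30 ⊕ 61 = 51.
C[1]: T = D0, S = E(K, T) = 82; 33 ⊕ 82 = B1.
C[2]: T = D1, S = E(K, T) = A2; 44 ⊕ A2 = E6.
C[3]: T = D2, S = E(K, T) = C2; AD ⊕ C2 = 6F.
C[4]: T = D3, S = E(K, T) = E2; 71 ⊕ E2 = 93.
C[5]: T = D4, S = E(K, T) = 02; D9 ⊕ 02 = DB.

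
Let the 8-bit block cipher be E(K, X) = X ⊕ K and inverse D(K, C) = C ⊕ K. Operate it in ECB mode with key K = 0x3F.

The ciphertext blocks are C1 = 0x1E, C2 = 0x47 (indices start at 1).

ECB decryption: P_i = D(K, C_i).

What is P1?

P1: D(K, 0x1E) = 0x21.

P1 = 0x21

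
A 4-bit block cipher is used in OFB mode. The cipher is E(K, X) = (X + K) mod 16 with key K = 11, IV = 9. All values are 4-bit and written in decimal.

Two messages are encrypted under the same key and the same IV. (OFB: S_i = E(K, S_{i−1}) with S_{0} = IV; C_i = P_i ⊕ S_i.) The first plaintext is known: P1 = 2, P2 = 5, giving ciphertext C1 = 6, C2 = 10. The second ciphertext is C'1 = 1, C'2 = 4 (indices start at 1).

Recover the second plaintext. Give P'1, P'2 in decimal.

P'1 = 5, P'2 = 11

In OFB with a reused IV, both messages share the same keystream S_i, so C_i ⊕ C'_i = P_i ⊕ P'_i and thus P'_i = P_i ⊕ C_i ⊕ C'_i.
P'1: 2 ⊕ 6 ⊕ 1 = 5.
P'2: 5 ⊕ 10 ⊕ 4 = 11.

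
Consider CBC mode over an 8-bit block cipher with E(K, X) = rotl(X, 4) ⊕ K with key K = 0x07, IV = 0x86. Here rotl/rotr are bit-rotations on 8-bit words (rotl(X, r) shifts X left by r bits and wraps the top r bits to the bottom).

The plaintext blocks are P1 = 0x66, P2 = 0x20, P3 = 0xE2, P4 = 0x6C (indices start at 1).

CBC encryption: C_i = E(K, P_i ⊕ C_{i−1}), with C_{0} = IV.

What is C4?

C1: P1 ⊕ 0x86 = 0xE0; E(K, 0xE0) = 0x09.
C2: P2 ⊕ 0x09 = 0x29; E(K, 0x29) = 0x95.
C3: P3 ⊕ 0x95 = 0x77; E(K, 0x77) = 0x70.
C4: P4 ⊕ 0x70 = 0x1C; E(K, 0x1C) = 0xC6.

C4 = 0xC6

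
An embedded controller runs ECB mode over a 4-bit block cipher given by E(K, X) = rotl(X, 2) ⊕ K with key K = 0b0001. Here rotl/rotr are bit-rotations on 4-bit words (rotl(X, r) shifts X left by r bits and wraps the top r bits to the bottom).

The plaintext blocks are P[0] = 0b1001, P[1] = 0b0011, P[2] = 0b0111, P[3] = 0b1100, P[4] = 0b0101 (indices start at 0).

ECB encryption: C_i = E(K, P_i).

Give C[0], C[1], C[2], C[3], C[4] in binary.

C[0] = 0b0111, C[1] = 0b1101, C[2] = 0b1100, C[3] = 0b0010, C[4] = 0b0100

C[0]: E(K, 0b1001) = 0b0111.
C[1]: E(K, 0b0011) = 0b1101.
C[2]: E(K, 0b0111) = 0b1100.
C[3]: E(K, 0b1100) = 0b0010.
C[4]: E(K, 0b0101) = 0b0100.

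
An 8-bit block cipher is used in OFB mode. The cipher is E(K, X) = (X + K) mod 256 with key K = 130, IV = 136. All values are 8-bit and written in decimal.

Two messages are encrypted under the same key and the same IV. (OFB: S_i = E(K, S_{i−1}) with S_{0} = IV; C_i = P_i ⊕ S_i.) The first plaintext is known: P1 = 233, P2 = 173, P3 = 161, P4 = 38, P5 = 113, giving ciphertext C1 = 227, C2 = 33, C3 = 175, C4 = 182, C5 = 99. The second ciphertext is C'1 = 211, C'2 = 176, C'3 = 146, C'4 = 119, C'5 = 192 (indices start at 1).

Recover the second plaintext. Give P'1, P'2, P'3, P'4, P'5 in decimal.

P'1 = 217, P'2 = 60, P'3 = 156, P'4 = 231, P'5 = 210

In OFB with a reused IV, both messages share the same keystream S_i, so C_i ⊕ C'_i = P_i ⊕ P'_i and thus P'_i = P_i ⊕ C_i ⊕ C'_i.
P'1: 233 ⊕ 227 ⊕ 211 = 217.
P'2: 173 ⊕ 33 ⊕ 176 = 60.
P'3: 161 ⊕ 175 ⊕ 146 = 156.
P'4: 38 ⊕ 182 ⊕ 119 = 231.
P'5: 113 ⊕ 99 ⊕ 192 = 210.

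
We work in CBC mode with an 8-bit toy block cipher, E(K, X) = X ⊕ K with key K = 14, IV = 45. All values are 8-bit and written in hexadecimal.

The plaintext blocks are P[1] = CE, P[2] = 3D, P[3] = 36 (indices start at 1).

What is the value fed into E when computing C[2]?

A2

CBC encryption: C_i = E(K, P_i ⊕ C_{i−1}), with C_{0} = IV.
C[1]: P[1] ⊕ 45 = 8B; E(K, 8B) = 9F.
C[2]: P[2] ⊕ 9F = A2; E(K, A2) = B6.
So the input to E for block [2] is A2.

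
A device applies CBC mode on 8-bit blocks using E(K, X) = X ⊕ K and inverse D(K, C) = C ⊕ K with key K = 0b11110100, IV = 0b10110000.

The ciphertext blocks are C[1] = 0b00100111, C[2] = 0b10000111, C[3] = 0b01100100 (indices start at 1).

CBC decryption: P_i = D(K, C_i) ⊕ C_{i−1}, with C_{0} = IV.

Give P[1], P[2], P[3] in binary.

P[1]: D(K, 0b00100111) = 0b11010011; 0b11010011 ⊕ 0b10110000 = 0b01100011.
P[2]: D(K, 0b10000111) = 0b01110011; 0b01110011 ⊕ 0b00100111 = 0b01010100.
P[3]: D(K, 0b01100100) = 0b10010000; 0b10010000 ⊕ 0b10000111 = 0b00010111.

P[1] = 0b01100011, P[2] = 0b01010100, P[3] = 0b00010111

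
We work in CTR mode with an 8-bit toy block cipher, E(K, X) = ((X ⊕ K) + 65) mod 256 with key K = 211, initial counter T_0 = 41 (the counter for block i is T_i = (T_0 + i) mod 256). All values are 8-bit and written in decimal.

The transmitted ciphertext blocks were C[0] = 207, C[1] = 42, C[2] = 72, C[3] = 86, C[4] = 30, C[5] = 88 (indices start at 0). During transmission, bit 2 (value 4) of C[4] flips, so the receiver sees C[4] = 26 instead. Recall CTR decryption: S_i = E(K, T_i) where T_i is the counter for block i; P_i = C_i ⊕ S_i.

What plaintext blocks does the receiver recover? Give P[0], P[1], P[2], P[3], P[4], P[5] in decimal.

P[0] = 244, P[1] = 16, P[2] = 113, P[3] = 22, P[4] = 37, P[5] = 102

Only C[4] changed, to 26. In CTR, a change in C_i flips the same bit in P_i only; the keystream is unaffected. Decrypting the received ciphertext:
P[0]: T = 41, S = E(K, T) = 59; 207 ⊕ 59 = 244.
P[1]: T = 42, S = E(K, T) = 58; 42 ⊕ 58 = 16.
P[2]: T = 43, S = E(K, T) = 57; 72 ⊕ 57 = 113.
P[3]: T = 44, S = E(K, T) = 64; 86 ⊕ 64 = 22.
P[4]: T = 45, S = E(K, T) = 63; 26 ⊕ 63 = 37.
P[5]: T = 46, S = E(K, T) = 62; 88 ⊕ 62 = 102.
Blocks that differ from the original plaintext: P[4].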